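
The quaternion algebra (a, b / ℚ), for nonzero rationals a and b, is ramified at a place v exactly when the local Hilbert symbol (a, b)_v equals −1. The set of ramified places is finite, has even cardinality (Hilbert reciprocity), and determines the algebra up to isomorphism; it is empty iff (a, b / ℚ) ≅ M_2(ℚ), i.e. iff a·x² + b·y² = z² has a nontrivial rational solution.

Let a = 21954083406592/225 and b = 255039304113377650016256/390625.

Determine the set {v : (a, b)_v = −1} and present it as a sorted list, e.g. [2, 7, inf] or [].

[2, 29]

Mod squares: a ≡ 667, b ≡ 68034. Check v ∈ {∞, 2, 3, 5, 17, 23, 29}.
v=5: a=5^-2·(≡3), b=5^-8·(≡1) mod 5; (3|5)=-1, (1|5)=+1; (−1)^{-2·-8·2}·(-1)^-8·(+1)^-2 = +1.
v=29: a=29^3·(≡1), b=29^5·(≡19) mod 29; (1|29)=+1, (19|29)=-1; (−1)^{3·5·14}·(+1)^5·(-1)^3 = -1.
v=∞: 667 > 0 and 68034 > 0  ⇒  (a,b)_∞ = +1.
v=23: a=23^3·(≡8), b=23^5·(≡14) mod 23; (8|23)=+1, (14|23)=-1; (−1)^{3·5·11}·(+1)^5·(-1)^3 = +1.
v=17: a=17^2·(≡16), b=17^3·(≡10) mod 17; (16|17)=+1, (10|17)=-1; (−1)^{2·3·8}·(+1)^3·(-1)^2 = +1.
v=2: v_2(a)=8, v_2(b)=17; units ≡ 3, 1 (mod 8); ε·ε+αω+βω = 1·0+8·0+17·1 ≡ 1  ⇒  (a,b)_2 = -1.
v=3: a=3^-2·(≡1), b=3^1·(≡1) mod 3; (1|3)=+1, (1|3)=+1; (−1)^{-2·1·1}·(+1)^1·(+1)^-2 = +1.
(667, 68034 / ℚ) ramifies at {2, 29}: a division algebra.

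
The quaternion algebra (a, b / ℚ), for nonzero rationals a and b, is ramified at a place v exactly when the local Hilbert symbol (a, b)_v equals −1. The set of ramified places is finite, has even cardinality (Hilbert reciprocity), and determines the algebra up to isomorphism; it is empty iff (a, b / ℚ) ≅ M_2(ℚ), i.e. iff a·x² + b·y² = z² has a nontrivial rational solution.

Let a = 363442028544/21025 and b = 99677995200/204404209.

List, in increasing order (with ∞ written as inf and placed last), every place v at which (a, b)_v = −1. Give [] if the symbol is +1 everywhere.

(a, b) ≡ (69, 3) mod (ℚ^×)²; places V = {2, 3, 5, 7, 17, 23, 29, 31, ∞}.
(a,b)_17: α=0, u≡2; β=-2, v≡7 (mod 17); (2|17)=+1, (7|17)=-1; sign (−1)^0·+1^-2·-1^0 = +1.
(a,b)_23: α=1, u≡6; β=0, v≡12 (mod 23); (6|23)=+1, (12|23)=+1; sign (−1)^0·+1^0·+1^1 = +1.
(a,b)_∞: sgn(69)=+, sgn(3)=+, so +1.
(a,b)_5: α=-2, u≡4; β=2, v≡2 (mod 5); (4|5)=+1, (2|5)=-1; sign (−1)^0·+1^2·-1^-2 = +1.
(a,b)_2: α=14, β=6; u≡5, v≡3 (mod 8); ε(u)ε(v)=0·1, αω(v)=14·1, βω(u)=6·1; sum ≡ 0  ⇒  +1.
(a,b)_29: α=-2, u≡8; β=-4, v≡21 (mod 29); (8|29)=-1, (21|29)=-1; sign (−1)^0·-1^-4·-1^-2 = +1.
(a,b)_3: α=9, u≡2; β=3, v≡1 (mod 3); (2|3)=-1, (1|3)=+1; sign (−1)^1·-1^3·+1^9 = +1.
(a,b)_31: α=0, u≡25; β=2, v≡29 (mod 31); (25|31)=+1, (29|31)=-1; sign (−1)^0·+1^2·-1^0 = +1.
(a,b)_7: α=2, u≡5; β=4, v≡3 (mod 7); (5|7)=-1, (3|7)=-1; sign (−1)^0·-1^4·-1^2 = +1.
Every local symbol is +1, so the conic 69·x² + 3·y² = z² has ℚ_v-points for all v and hence a ℚ-point; (a, b / ℚ) ≅ M_2(ℚ).

[]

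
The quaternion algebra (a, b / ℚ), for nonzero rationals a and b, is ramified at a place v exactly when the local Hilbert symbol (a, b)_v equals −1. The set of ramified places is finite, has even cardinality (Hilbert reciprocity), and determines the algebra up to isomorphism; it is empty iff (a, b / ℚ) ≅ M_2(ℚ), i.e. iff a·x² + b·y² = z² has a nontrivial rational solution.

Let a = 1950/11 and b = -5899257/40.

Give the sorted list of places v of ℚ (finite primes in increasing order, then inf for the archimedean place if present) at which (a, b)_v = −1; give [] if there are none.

Mod squares: a ≡ 858, b ≡ -2730. Check v ∈ {∞, 2, 3, 5, 7, 11, 13}.
v=13: a=13^1·(≡3), b=13^1·(≡2) mod 13; (3|13)=+1, (2|13)=-1; (−1)^{1·1·6}·(+1)^1·(-1)^1 = -1.
v=11: a=11^-1·(≡3), b=11^0·(≡3) mod 11; (3|11)=+1, (3|11)=+1; (−1)^{-1·0·5}·(+1)^0·(+1)^-1 = +1.
v=2: v_2(a)=1, v_2(b)=-3; units ≡ 5, 3 (mod 8); ε·ε+αω+βω = 0·1+1·1+-3·1 ≡ 0  ⇒  (a,b)_2 = +1.
v=3: a=3^1·(≡1), b=3^3·(≡2) mod 3; (1|3)=+1, (2|3)=-1; (−1)^{1·3·1}·(+1)^3·(-1)^1 = +1.
v=5: a=5^2·(≡3), b=5^-1·(≡1) mod 5; (3|5)=-1, (1|5)=+1; (−1)^{2·-1·2}·(-1)^-1·(+1)^2 = -1.
v=∞: 858 > 0 and -2730 < 0  ⇒  (a,b)_∞ = +1.
v=7: a=7^0·(≡1), b=7^5·(≡4) mod 7; (1|7)=+1, (4|7)=+1; (−1)^{0·5·3}·(+1)^5·(+1)^0 = +1.
(858, -2730 / ℚ) ramifies at {5, 13}: a division algebra.

[5, 13]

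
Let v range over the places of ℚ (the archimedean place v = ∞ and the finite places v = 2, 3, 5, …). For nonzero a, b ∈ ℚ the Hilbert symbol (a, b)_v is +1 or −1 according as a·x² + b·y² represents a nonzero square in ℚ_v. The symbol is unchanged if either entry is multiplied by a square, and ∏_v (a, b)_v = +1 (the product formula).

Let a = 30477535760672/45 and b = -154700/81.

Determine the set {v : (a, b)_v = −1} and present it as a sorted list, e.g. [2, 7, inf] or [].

Mod squares: a ≡ 32890, b ≡ -1547. Check v ∈ {∞, 2, 3, 5, 7, 11, 13, 17, 23}.
v=3: a=3^-2·(≡1), b=3^-4·(≡1) mod 3; (1|3)=+1, (1|3)=+1; (−1)^{-2·-4·1}·(+1)^-4·(+1)^-2 = +1.
v=11: a=11^3·(≡1), b=11^0·(≡1) mod 11; (1|11)=+1, (1|11)=+1; (−1)^{3·0·5}·(+1)^0·(+1)^3 = +1.
v=17: a=17^2·(≡5), b=17^1·(≡14) mod 17; (5|17)=-1, (14|17)=-1; (−1)^{2·1·8}·(-1)^1·(-1)^2 = -1.
v=∞: 32890 > 0 and -1547 < 0  ⇒  (a,b)_∞ = +1.
v=2: v_2(a)=5, v_2(b)=2; units ≡ 5, 5 (mod 8); ε·ε+αω+βω = 0·0+5·1+2·1 ≡ 1  ⇒  (a,b)_2 = -1.
v=23: a=23^1·(≡9), b=23^0·(≡19) mod 23; (9|23)=+1, (19|23)=-1; (−1)^{1·0·11}·(+1)^0·(-1)^1 = -1.
v=5: a=5^-1·(≡3), b=5^2·(≡2) mod 5; (3|5)=-1, (2|5)=-1; (−1)^{-1·2·2}·(-1)^2·(-1)^-1 = -1.
v=7: a=7^2·(≡4), b=7^1·(≡5) mod 7; (4|7)=+1, (5|7)=-1; (−1)^{2·1·3}·(+1)^1·(-1)^2 = +1.
v=13: a=13^3·(≡5), b=13^1·(≡7) mod 13; (5|13)=-1, (7|13)=-1; (−1)^{3·1·6}·(-1)^1·(-1)^3 = +1.
|Ram(32890, -1547)| = 4, even; anisotropic at {2, 5, 17, 23}.

[2, 5, 17, 23]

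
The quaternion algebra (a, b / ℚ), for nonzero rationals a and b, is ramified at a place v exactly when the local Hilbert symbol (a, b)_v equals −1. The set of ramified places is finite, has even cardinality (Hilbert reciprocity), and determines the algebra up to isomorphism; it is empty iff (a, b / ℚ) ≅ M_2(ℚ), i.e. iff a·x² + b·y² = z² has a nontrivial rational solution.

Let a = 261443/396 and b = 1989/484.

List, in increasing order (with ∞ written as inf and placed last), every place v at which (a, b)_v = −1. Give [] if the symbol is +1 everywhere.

[]

Mod squares: a ≡ 17017, b ≡ 221. Check v ∈ {∞, 2, 3, 7, 11, 13, 17}.
v=11: a=11^-1·(≡2), b=11^-2·(≡5) mod 11; (2|11)=-1, (5|11)=+1; (−1)^{-1·-2·5}·(-1)^-2·(+1)^-1 = +1.
v=∞: 17017 > 0 and 221 > 0  ⇒  (a,b)_∞ = +1.
v=3: a=3^-2·(≡1), b=3^2·(≡2) mod 3; (1|3)=+1, (2|3)=-1; (−1)^{-2·2·1}·(+1)^2·(-1)^-2 = +1.
v=13: a=13^3·(≡9), b=13^1·(≡12) mod 13; (9|13)=+1, (12|13)=+1; (−1)^{3·1·6}·(+1)^1·(+1)^3 = +1.
v=2: v_2(a)=-2, v_2(b)=-2; units ≡ 1, 5 (mod 8); ε·ε+αω+βω = 0·0+-2·1+-2·0 ≡ 0  ⇒  (a,b)_2 = +1.
v=17: a=17^1·(≡9), b=17^1·(≡4) mod 17; (9|17)=+1, (4|17)=+1; (−1)^{1·1·8}·(+1)^1·(+1)^1 = +1.
v=7: a=7^1·(≡1), b=7^0·(≡1) mod 7; (1|7)=+1, (1|7)=+1; (−1)^{1·0·3}·(+1)^0·(+1)^1 = +1.
Every local symbol is +1, so the conic 17017·x² + 221·y² = z² has ℚ_v-points for all v and hence a ℚ-point; (a, b / ℚ) ≅ M_2(ℚ).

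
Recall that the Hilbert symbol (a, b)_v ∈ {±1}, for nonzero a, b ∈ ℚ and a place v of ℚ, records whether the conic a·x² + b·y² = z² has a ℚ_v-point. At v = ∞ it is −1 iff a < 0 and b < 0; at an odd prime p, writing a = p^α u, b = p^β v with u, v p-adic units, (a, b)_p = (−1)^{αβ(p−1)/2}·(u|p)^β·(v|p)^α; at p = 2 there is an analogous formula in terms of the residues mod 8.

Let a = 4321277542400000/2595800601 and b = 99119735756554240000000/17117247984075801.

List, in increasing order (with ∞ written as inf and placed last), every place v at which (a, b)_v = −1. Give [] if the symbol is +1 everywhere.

(a, b) ≡ (65, 910) mod (ℚ^×)²; places V = {2, 3, 5, 7, 13, 17, 23, 37, ∞}.
(a,b)_2: α=18, β=35; u≡1, v≡7 (mod 8); ε(u)ε(v)=0·1, αω(v)=18·0, βω(u)=35·0; sum ≡ 0  ⇒  +1.
(a,b)_13: α=3, u≡5; β=3, v≡6 (mod 13); (5|13)=-1, (6|13)=-1; sign (−1)^0·-1^3·-1^3 = +1.
(a,b)_7: α=4, u≡2; β=5, v≡4 (mod 7); (2|7)=+1, (4|7)=+1; sign (−1)^0·+1^5·+1^4 = +1.
(a,b)_23: α=0, u≡7; β=-2, v≡16 (mod 23); (7|23)=-1, (16|23)=+1; sign (−1)^0·-1^-2·+1^0 = +1.
(a,b)_∞: sgn(65)=+, sgn(910)=+, so +1.
(a,b)_3: α=-8, u≡2; β=-18, v≡1 (mod 3); (2|3)=-1, (1|3)=+1; sign (−1)^0·-1^-18·+1^-8 = +1.
(a,b)_37: α=-2, u≡1; β=0, v≡17 (mod 37); (1|37)=+1, (17|37)=-1; sign (−1)^0·+1^0·-1^-2 = +1.
(a,b)_17: α=-2, u≡10; β=-4, v≡1 (mod 17); (10|17)=-1, (1|17)=+1; sign (−1)^0·-1^-4·+1^-2 = +1.
(a,b)_5: α=5, u≡3; β=7, v≡2 (mod 5); (3|5)=-1, (2|5)=-1; sign (−1)^0·-1^7·-1^5 = +1.
Ram(a, b) = ∅: the form 65·x² + 910·y² − z² is isotropic over every ℚ_v, so by Hasse–Minkowski it is isotropic over ℚ.

[]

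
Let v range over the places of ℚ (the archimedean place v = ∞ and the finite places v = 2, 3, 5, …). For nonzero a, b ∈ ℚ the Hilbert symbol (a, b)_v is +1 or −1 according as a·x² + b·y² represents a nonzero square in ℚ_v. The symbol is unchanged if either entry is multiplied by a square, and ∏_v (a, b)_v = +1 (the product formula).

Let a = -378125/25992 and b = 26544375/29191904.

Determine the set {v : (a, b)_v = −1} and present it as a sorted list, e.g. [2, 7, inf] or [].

[2, 3]

Mod squares: a ≡ -10, b ≡ 546. Check v ∈ {∞, 2, 3, 5, 7, 11, 13, 19}.
v=7: a=7^0·(≡1), b=7^-1·(≡4) mod 7; (1|7)=+1, (4|7)=+1; (−1)^{0·-1·3}·(+1)^-1·(+1)^0 = +1.
v=13: a=13^0·(≡9), b=13^1·(≡4) mod 13; (9|13)=+1, (4|13)=+1; (−1)^{0·1·6}·(+1)^1·(+1)^0 = +1.
v=11: a=11^2·(≡1), b=11^2·(≡7) mod 11; (1|11)=+1, (7|11)=-1; (−1)^{2·2·5}·(+1)^2·(-1)^2 = +1.
v=5: a=5^5·(≡2), b=5^4·(≡4) mod 5; (2|5)=-1, (4|5)=+1; (−1)^{5·4·2}·(-1)^4·(+1)^5 = +1.
v=19: a=19^-2·(≡11), b=19^-4·(≡3) mod 19; (11|19)=+1, (3|19)=-1; (−1)^{-2·-4·9}·(+1)^-4·(-1)^-2 = +1.
v=∞: -10 < 0 and 546 > 0  ⇒  (a,b)_∞ = +1.
v=2: v_2(a)=-3, v_2(b)=-5; units ≡ 3, 1 (mod 8); ε·ε+αω+βω = 1·0+-3·0+-5·1 ≡ 1  ⇒  (a,b)_2 = -1.
v=3: a=3^-2·(≡2), b=3^3·(≡2) mod 3; (2|3)=-1, (2|3)=-1; (−1)^{-2·3·1}·(-1)^3·(-1)^-2 = -1.
|Ram(-10, 546)| = 2, even; anisotropic at {2, 3}.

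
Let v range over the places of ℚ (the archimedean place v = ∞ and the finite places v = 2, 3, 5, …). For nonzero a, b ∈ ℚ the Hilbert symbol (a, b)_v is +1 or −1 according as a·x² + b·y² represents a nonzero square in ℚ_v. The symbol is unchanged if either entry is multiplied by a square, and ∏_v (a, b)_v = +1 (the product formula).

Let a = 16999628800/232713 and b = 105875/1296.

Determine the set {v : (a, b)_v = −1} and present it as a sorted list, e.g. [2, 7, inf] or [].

[2, 7]

(a, b) ≡ (119, 35) mod (ℚ^×)²; places V = {2, 3, 5, 7, 11, 13, 17, ∞}.
(a,b)_∞: sgn(119)=+, sgn(35)=+, so +1.
(a,b)_7: α=3, u≡5; β=1, v≡5 (mod 7); (5|7)=-1, (5|7)=-1; sign (−1)^1·-1^1·-1^3 = -1.
(a,b)_17: α=-1, u≡3; β=0, v≡4 (mod 17); (3|17)=-1, (4|17)=+1; sign (−1)^0·-1^0·+1^-1 = +1.
(a,b)_3: α=-4, u≡2; β=-4, v≡2 (mod 3); (2|3)=-1, (2|3)=-1; sign (−1)^0·-1^-4·-1^-4 = +1.
(a,b)_2: α=14, β=-4; u≡7, v≡3 (mod 8); ε(u)ε(v)=1·1, αω(v)=14·1, βω(u)=-4·0; sum ≡ 1  ⇒  -1.
(a,b)_13: α=-2, u≡2; β=0, v≡9 (mod 13); (2|13)=-1, (9|13)=+1; sign (−1)^0·-1^0·+1^-2 = +1.
(a,b)_11: α=2, u≡1; β=2, v≡8 (mod 11); (1|11)=+1, (8|11)=-1; sign (−1)^0·+1^2·-1^2 = +1.
(a,b)_5: α=2, u≡4; β=3, v≡2 (mod 5); (4|5)=+1, (2|5)=-1; sign (−1)^0·+1^3·-1^2 = +1.
Ram(119, 35) = {2, 7}; no ℚ_2-point on the conic.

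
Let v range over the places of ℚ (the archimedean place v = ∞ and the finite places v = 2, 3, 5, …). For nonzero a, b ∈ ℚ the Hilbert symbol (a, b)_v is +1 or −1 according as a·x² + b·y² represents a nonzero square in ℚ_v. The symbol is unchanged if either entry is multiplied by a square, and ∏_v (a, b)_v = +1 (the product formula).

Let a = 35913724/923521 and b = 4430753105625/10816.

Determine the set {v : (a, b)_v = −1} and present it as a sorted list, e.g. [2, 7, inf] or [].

[17, 19]

Mod squares: a ≡ 24871, b ≡ 33649. Check v ∈ {∞, 2, 3, 5, 7, 11, 13, 17, 19, 23, 31}.
v=11: a=11^1·(≡8), b=11^1·(≡5) mod 11; (8|11)=-1, (5|11)=+1; (−1)^{1·1·5}·(-1)^1·(+1)^1 = +1.
v=5: a=5^0·(≡4), b=5^4·(≡4) mod 5; (4|5)=+1, (4|5)=+1; (−1)^{0·4·2}·(+1)^4·(+1)^0 = +1.
v=3: a=3^0·(≡1), b=3^6·(≡1) mod 3; (1|3)=+1, (1|3)=+1; (−1)^{0·6·1}·(+1)^6·(+1)^0 = +1.
v=2: v_2(a)=2, v_2(b)=-6; units ≡ 7, 1 (mod 8); ε·ε+αω+βω = 1·0+2·0+-6·0 ≡ 0  ⇒  (a,b)_2 = +1.
v=19: a=19^3·(≡7), b=19^1·(≡16) mod 19; (7|19)=+1, (16|19)=+1; (−1)^{3·1·9}·(+1)^1·(+1)^3 = -1.
v=23: a=23^0·(≡3), b=23^1·(≡17) mod 23; (3|23)=+1, (17|23)=-1; (−1)^{0·1·11}·(+1)^1·(-1)^0 = +1.
v=7: a=7^1·(≡2), b=7^1·(≡6) mod 7; (2|7)=+1, (6|7)=-1; (−1)^{1·1·3}·(+1)^1·(-1)^1 = +1.
v=17: a=17^1·(≡13), b=17^2·(≡12) mod 17; (13|17)=+1, (12|17)=-1; (−1)^{1·2·8}·(+1)^2·(-1)^1 = -1.
v=∞: 24871 > 0 and 33649 > 0  ⇒  (a,b)_∞ = +1.
v=13: a=13^0·(≡2), b=13^-2·(≡11) mod 13; (2|13)=-1, (11|13)=-1; (−1)^{0·-2·6}·(-1)^-2·(-1)^0 = +1.
v=31: a=31^-4·(≡7), b=31^0·(≡28) mod 31; (7|31)=+1, (28|31)=+1; (−1)^{-4·0·15}·(+1)^0·(+1)^-4 = +1.
|Ram(24871, 33649)| = 2, even; anisotropic at {17, 19}.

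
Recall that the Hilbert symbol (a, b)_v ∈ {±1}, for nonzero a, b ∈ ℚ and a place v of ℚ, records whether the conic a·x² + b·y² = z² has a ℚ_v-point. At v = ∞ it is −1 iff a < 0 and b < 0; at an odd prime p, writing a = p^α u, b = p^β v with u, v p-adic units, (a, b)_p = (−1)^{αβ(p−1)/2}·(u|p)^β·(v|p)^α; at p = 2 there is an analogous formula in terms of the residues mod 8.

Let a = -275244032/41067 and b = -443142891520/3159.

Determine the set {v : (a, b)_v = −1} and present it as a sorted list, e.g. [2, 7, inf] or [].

[2, 13, 19, inf]

(a, b) ≡ (-806379, -344439030) mod (ℚ^×)²; places V = {2, 3, 5, 7, 13, 19, 23, 43, 47, ∞}.
(a,b)_∞: sgn(-806379)=−, sgn(-344439030)=−, so -1.
(a,b)_7: α=1, u≡4; β=2, v≡4 (mod 7); (4|7)=+1, (4|7)=+1; sign (−1)^0·+1^2·+1^1 = +1.
(a,b)_47: α=1, u≡35; β=1, v≡8 (mod 47); (35|47)=-1, (8|47)=+1; sign (−1)^1·-1^1·+1^1 = +1.
(a,b)_13: α=-2, u≡6; β=-1, v≡1 (mod 13); (6|13)=-1, (1|13)=+1; sign (−1)^0·-1^-1·+1^-2 = -1.
(a,b)_23: α=0, u≡8; β=1, v≡12 (mod 23); (8|23)=+1, (12|23)=+1; sign (−1)^0·+1^1·+1^0 = +1.
(a,b)_43: α=1, u≡21; β=1, v≡27 (mod 43); (21|43)=+1, (27|43)=-1; sign (−1)^1·+1^1·-1^1 = +1.
(a,b)_2: α=10, β=11; u≡5, v≡5 (mod 8); ε(u)ε(v)=0·0, αω(v)=10·1, βω(u)=11·1; sum ≡ 1  ⇒  -1.
(a,b)_19: α=1, u≡17; β=1, v≡16 (mod 19); (17|19)=+1, (16|19)=+1; sign (−1)^1·+1^1·+1^1 = -1.
(a,b)_3: α=-5, u≡1; β=-5, v≡2 (mod 3); (1|3)=+1, (2|3)=-1; sign (−1)^1·+1^-5·-1^-5 = +1.
(a,b)_5: α=0, u≡4; β=1, v≡4 (mod 5); (4|5)=+1, (4|5)=+1; sign (−1)^0·+1^1·+1^0 = +1.
|Ram(-806379, -344439030)| = 4, even; anisotropic at {2, 13, 19, ∞}.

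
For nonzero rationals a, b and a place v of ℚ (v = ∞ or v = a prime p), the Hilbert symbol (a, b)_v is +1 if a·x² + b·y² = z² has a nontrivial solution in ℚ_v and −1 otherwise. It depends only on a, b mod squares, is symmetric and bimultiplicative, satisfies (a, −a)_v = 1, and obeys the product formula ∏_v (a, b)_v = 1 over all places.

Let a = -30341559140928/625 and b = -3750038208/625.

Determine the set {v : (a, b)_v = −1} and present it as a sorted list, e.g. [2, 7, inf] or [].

[19, 29, 31, inf]

Mod squares: a ≡ -13271937, b ≡ -14763. Check v ∈ {∞, 2, 3, 5, 7, 19, 29, 31, 37}.
v=7: a=7^3·(≡4), b=7^3·(≡3) mod 7; (4|7)=+1, (3|7)=-1; (−1)^{3·3·3}·(+1)^3·(-1)^3 = +1.
v=∞: -13271937 < 0 and -14763 < 0  ⇒  (a,b)_∞ = -1.
v=29: a=29^1·(≡25), b=29^0·(≡3) mod 29; (25|29)=+1, (3|29)=-1; (−1)^{1·0·14}·(+1)^0·(-1)^1 = -1.
v=37: a=37^1·(≡5), b=37^1·(≡15) mod 37; (5|37)=-1, (15|37)=-1; (−1)^{1·1·18}·(-1)^1·(-1)^1 = +1.
v=3: a=3^7·(≡1), b=3^5·(≡2) mod 3; (1|3)=+1, (2|3)=-1; (−1)^{7·5·1}·(+1)^5·(-1)^7 = +1.
v=5: a=5^-4·(≡2), b=5^-4·(≡2) mod 5; (2|5)=-1, (2|5)=-1; (−1)^{-4·-4·2}·(-1)^-4·(-1)^-4 = +1.
v=2: v_2(a)=6, v_2(b)=6; units ≡ 7, 5 (mod 8); ε·ε+αω+βω = 1·0+6·1+6·0 ≡ 0  ⇒  (a,b)_2 = +1.
v=19: a=19^1·(≡15), b=19^1·(≡14) mod 19; (15|19)=-1, (14|19)=-1; (−1)^{1·1·9}·(-1)^1·(-1)^1 = -1.
v=31: a=31^1·(≡7), b=31^0·(≡22) mod 31; (7|31)=+1, (22|31)=-1; (−1)^{1·0·15}·(+1)^0·(-1)^1 = -1.
(-13271937, -14763 / ℚ) ramifies at {19, 29, 31, ∞}: a division algebra.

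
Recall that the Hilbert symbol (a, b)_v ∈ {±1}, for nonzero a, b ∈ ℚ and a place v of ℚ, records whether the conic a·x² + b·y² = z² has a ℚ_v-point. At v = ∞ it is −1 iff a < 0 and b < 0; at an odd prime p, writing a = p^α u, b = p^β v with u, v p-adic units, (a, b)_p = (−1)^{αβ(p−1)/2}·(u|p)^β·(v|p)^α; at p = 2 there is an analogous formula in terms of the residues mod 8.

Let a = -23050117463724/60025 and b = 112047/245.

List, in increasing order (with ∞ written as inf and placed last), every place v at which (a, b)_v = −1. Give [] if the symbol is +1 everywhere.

(a, b) ≡ (-51, 3315) mod (ℚ^×)²; places V = {2, 3, 5, 7, 13, 17, ∞}.
(a,b)_13: α=6, u≡9; β=3, v≡7 (mod 13); (9|13)=+1, (7|13)=-1; sign (−1)^0·+1^3·-1^6 = +1.
(a,b)_17: α=3, u≡7; β=1, v≡9 (mod 17); (7|17)=-1, (9|17)=+1; sign (−1)^0·-1^1·+1^3 = -1.
(a,b)_3: α=5, u≡1; β=1, v≡1 (mod 3); (1|3)=+1, (1|3)=+1; sign (−1)^1·+1^1·+1^5 = -1.
(a,b)_7: α=-4, u≡5; β=-2, v≡1 (mod 7); (5|7)=-1, (1|7)=+1; sign (−1)^0·-1^-2·+1^-4 = +1.
(a,b)_∞: sgn(-51)=−, sgn(3315)=+, so +1.
(a,b)_5: α=-2, u≡1; β=-1, v≡3 (mod 5); (1|5)=+1, (3|5)=-1; sign (−1)^0·+1^-1·-1^-2 = +1.
(a,b)_2: α=2, β=0; u≡5, v≡3 (mod 8); ε(u)ε(v)=0·1, αω(v)=2·1, βω(u)=0·1; sum ≡ 0  ⇒  +1.
|Ram(-51, 3315)| = 2, even; anisotropic at {3, 17}.

[3, 17]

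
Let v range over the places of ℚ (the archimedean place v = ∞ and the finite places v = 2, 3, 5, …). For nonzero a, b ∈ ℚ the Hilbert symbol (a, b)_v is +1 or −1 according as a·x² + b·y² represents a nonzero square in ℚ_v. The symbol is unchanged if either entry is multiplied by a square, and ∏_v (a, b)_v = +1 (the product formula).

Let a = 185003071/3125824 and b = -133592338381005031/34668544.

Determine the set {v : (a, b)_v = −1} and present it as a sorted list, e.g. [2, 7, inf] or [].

Mod squares: a ≡ 1591, b ≡ -31. Check v ∈ {∞, 2, 11, 13, 17, 23, 31, 37, 43}.
v=23: a=23^0·(≡2), b=23^-2·(≡19) mod 23; (2|23)=+1, (19|23)=-1; (−1)^{0·-2·11}·(+1)^-2·(-1)^0 = +1.
v=37: a=37^1·(≡6), b=37^2·(≡18) mod 37; (6|37)=-1, (18|37)=-1; (−1)^{1·2·18}·(-1)^2·(-1)^1 = -1.
v=2: v_2(a)=-6, v_2(b)=-16; units ≡ 7, 1 (mod 8); ε·ε+αω+βω = 1·0+-6·0+-16·0 ≡ 0  ⇒  (a,b)_2 = +1.
v=31: a=31^2·(≡1), b=31^3·(≡24) mod 31; (1|31)=+1, (24|31)=-1; (−1)^{2·3·15}·(+1)^3·(-1)^2 = +1.
v=13: a=13^-2·(≡11), b=13^0·(≡5) mod 13; (11|13)=-1, (5|13)=-1; (−1)^{-2·0·6}·(-1)^0·(-1)^-2 = +1.
v=43: a=43^1·(≡3), b=43^2·(≡42) mod 43; (3|43)=-1, (42|43)=-1; (−1)^{1·2·21}·(-1)^2·(-1)^1 = -1.
v=∞: 1591 > 0 and -31 < 0  ⇒  (a,b)_∞ = +1.
v=11: a=11^2·(≡8), b=11^6·(≡2) mod 11; (8|11)=-1, (2|11)=-1; (−1)^{2·6·5}·(-1)^6·(-1)^2 = +1.
v=17: a=17^-2·(≡11), b=17^0·(≡5) mod 17; (11|17)=-1, (5|17)=-1; (−1)^{-2·0·8}·(-1)^0·(-1)^-2 = +1.
Ram(1591, -31) = {37, 43}; no ℚ_37-point on the conic.

[37, 43]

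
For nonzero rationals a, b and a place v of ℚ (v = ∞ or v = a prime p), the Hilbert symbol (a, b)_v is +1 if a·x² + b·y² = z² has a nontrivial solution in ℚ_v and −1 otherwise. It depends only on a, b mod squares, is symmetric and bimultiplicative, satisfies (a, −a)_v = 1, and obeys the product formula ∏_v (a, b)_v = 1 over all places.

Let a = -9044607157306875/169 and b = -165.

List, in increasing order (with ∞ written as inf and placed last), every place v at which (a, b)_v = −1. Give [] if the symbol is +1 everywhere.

[23, inf]

Mod squares: a ≡ -22011, b ≡ -165. Check v ∈ {∞, 2, 3, 5, 7, 11, 13, 23, 29, 37}.
v=37: a=37^2·(≡26), b=37^0·(≡20) mod 37; (26|37)=+1, (20|37)=-1; (−1)^{2·0·18}·(+1)^0·(-1)^2 = +1.
v=2: v_2(a)=0, v_2(b)=0; units ≡ 5, 3 (mod 8); ε·ε+αω+βω = 0·1+0·1+0·1 ≡ 0  ⇒  (a,b)_2 = +1.
v=23: a=23^1·(≡3), b=23^0·(≡19) mod 23; (3|23)=+1, (19|23)=-1; (−1)^{1·0·11}·(+1)^0·(-1)^1 = -1.
v=3: a=3^5·(≡1), b=3^1·(≡2) mod 3; (1|3)=+1, (2|3)=-1; (−1)^{5·1·1}·(+1)^1·(-1)^5 = +1.
v=29: a=29^1·(≡23), b=29^0·(≡9) mod 29; (23|29)=+1, (9|29)=+1; (−1)^{1·0·14}·(+1)^0·(+1)^1 = +1.
v=7: a=7^2·(≡4), b=7^0·(≡3) mod 7; (4|7)=+1, (3|7)=-1; (−1)^{2·0·3}·(+1)^0·(-1)^2 = +1.
v=∞: -22011 < 0 and -165 < 0  ⇒  (a,b)_∞ = -1.
v=5: a=5^4·(≡1), b=5^1·(≡2) mod 5; (1|5)=+1, (2|5)=-1; (−1)^{4·1·2}·(+1)^1·(-1)^4 = +1.
v=13: a=13^-2·(≡2), b=13^0·(≡4) mod 13; (2|13)=-1, (4|13)=+1; (−1)^{-2·0·6}·(-1)^0·(+1)^-2 = +1.
v=11: a=11^3·(≡5), b=11^1·(≡7) mod 11; (5|11)=+1, (7|11)=-1; (−1)^{3·1·5}·(+1)^1·(-1)^3 = +1.
Ram(-22011, -165) = {23, ∞}; no ℚ_23-point on the conic.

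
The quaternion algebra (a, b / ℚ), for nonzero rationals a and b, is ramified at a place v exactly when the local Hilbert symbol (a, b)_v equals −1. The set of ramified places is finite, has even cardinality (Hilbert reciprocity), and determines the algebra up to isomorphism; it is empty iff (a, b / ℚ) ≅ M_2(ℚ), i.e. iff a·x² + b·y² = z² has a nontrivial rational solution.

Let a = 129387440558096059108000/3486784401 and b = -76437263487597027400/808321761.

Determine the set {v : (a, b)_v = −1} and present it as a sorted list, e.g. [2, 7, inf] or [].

[2, 11]

Mod squares: a ≡ 35530, b ≡ -34. Check v ∈ {∞, 2, 3, 5, 7, 11, 13, 17, 19}.
v=∞: 35530 > 0 and -34 < 0  ⇒  (a,b)_∞ = +1.
v=13: a=13^0·(≡4), b=13^-2·(≡2) mod 13; (4|13)=+1, (2|13)=-1; (−1)^{0·-2·6}·(+1)^-2·(-1)^0 = +1.
v=11: a=11^9·(≡7), b=11^10·(≡10) mod 11; (7|11)=-1, (10|11)=-1; (−1)^{9·10·5}·(-1)^10·(-1)^9 = -1.
v=2: v_2(a)=5, v_2(b)=3; units ≡ 5, 7 (mod 8); ε·ε+αω+βω = 0·1+5·0+3·1 ≡ 1  ⇒  (a,b)_2 = -1.
v=5: a=5^3·(≡4), b=5^2·(≡4) mod 5; (4|5)=+1, (4|5)=+1; (−1)^{3·2·2}·(+1)^2·(+1)^3 = +1.
v=3: a=3^-20·(≡1), b=3^-14·(≡2) mod 3; (1|3)=+1, (2|3)=-1; (−1)^{-20·-14·1}·(+1)^-14·(-1)^-20 = +1.
v=7: a=7^6·(≡6), b=7^4·(≡2) mod 7; (6|7)=-1, (2|7)=+1; (−1)^{6·4·3}·(-1)^4·(+1)^6 = +1.
v=17: a=17^1·(≡4), b=17^1·(≡13) mod 17; (4|17)=+1, (13|17)=+1; (−1)^{1·1·8}·(+1)^1·(+1)^1 = +1.
v=19: a=19^3·(≡2), b=19^2·(≡7) mod 19; (2|19)=-1, (7|19)=+1; (−1)^{3·2·9}·(-1)^2·(+1)^3 = +1.
Ram(35530, -34) = {2, 11}; no ℚ_2-point on the conic.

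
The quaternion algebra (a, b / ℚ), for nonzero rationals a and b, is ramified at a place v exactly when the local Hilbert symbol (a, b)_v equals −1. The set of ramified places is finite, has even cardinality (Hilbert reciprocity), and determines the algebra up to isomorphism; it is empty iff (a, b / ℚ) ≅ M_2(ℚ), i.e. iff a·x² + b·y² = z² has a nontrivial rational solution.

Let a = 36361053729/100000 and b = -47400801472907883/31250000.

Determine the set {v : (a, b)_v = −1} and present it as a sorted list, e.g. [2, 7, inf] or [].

[3, 7, 11, 13]

(a, b) ≡ (10010, -15015) mod (ℚ^×)²; places V = {2, 3, 5, 7, 11, 13, 41, ∞}.
(a,b)_13: α=1, u≡10; β=3, v≡11 (mod 13); (10|13)=+1, (11|13)=-1; sign (−1)^0·+1^3·-1^1 = -1.
(a,b)_5: α=-5, u≡2; β=-9, v≡2 (mod 5); (2|5)=-1, (2|5)=-1; sign (−1)^0·-1^-9·-1^-5 = +1.
(a,b)_11: α=1, u≡8; β=3, v≡6 (mod 11); (8|11)=-1, (6|11)=-1; sign (−1)^1·-1^3·-1^1 = -1.
(a,b)_∞: sgn(10010)=+, sgn(-15015)=−, so +1.
(a,b)_3: α=2, u≡2; β=9, v≡2 (mod 3); (2|3)=-1, (2|3)=-1; sign (−1)^0·-1^9·-1^2 = -1.
(a,b)_2: α=-5, β=-4; u≡5, v≡1 (mod 8); ε(u)ε(v)=0·0, αω(v)=-5·0, βω(u)=-4·1; sum ≡ 0  ⇒  +1.
(a,b)_7: α=5, u≡4; β=7, v≡4 (mod 7); (4|7)=+1, (4|7)=+1; sign (−1)^1·+1^7·+1^5 = -1.
(a,b)_41: α=2, u≡34; β=0, v≡31 (mod 41); (34|41)=-1, (31|41)=+1; sign (−1)^0·-1^0·+1^2 = +1.
|Ram(10010, -15015)| = 4, even; anisotropic at {3, 7, 11, 13}.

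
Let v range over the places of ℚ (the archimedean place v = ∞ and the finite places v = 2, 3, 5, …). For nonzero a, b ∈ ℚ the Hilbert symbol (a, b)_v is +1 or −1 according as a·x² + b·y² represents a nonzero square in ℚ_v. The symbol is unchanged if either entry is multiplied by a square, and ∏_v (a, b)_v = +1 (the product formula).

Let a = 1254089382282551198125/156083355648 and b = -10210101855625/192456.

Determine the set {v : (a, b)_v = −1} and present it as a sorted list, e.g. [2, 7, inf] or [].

[2, 19]

(a, b) ≡ (399, -66) mod (ℚ^×)²; places V = {2, 3, 5, 7, 11, 19, 31, ∞}.
(a,b)_11: α=-2, u≡9; β=-1, v≡9 (mod 11); (9|11)=+1, (9|11)=+1; sign (−1)^0·+1^-1·+1^-2 = +1.
(a,b)_19: α=3, u≡18; β=2, v≡8 (mod 19); (18|19)=-1, (8|19)=-1; sign (−1)^0·-1^2·-1^3 = -1.
(a,b)_2: α=-16, β=-3; u≡7, v≡7 (mod 8); ε(u)ε(v)=1·1, αω(v)=-16·0, βω(u)=-3·0; sum ≡ 1  ⇒  -1.
(a,b)_7: α=3, u≡1; β=2, v≡2 (mod 7); (1|7)=+1, (2|7)=+1; sign (−1)^0·+1^2·+1^3 = +1.
(a,b)_5: α=4, u≡4; β=4, v≡1 (mod 5); (4|5)=+1, (1|5)=+1; sign (−1)^0·+1^4·+1^4 = +1.
(a,b)_31: α=8, u≡17; β=4, v≡23 (mod 31); (17|31)=-1, (23|31)=-1; sign (−1)^0·-1^4·-1^8 = +1.
(a,b)_3: α=-9, u≡1; β=-7, v≡2 (mod 3); (1|3)=+1, (2|3)=-1; sign (−1)^1·+1^-7·-1^-9 = +1.
(a,b)_∞: sgn(399)=+, sgn(-66)=−, so +1.
|Ram(399, -66)| = 2, even; anisotropic at {2, 19}.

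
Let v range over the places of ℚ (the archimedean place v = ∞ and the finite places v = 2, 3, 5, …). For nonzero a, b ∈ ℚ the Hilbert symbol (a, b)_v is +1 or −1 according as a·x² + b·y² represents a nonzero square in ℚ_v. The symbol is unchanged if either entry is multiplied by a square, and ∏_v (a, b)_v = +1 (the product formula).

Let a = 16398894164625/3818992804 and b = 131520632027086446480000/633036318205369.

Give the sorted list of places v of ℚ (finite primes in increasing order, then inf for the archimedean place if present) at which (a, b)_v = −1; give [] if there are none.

(a, b) ≡ (665, 58) mod (ℚ^×)²; places V = {2, 3, 5, 7, 11, 13, 19, 29, 53, ∞}.
(a,b)_3: α=2, u≡2; β=4, v≡1 (mod 3); (2|3)=-1, (1|3)=+1; sign (−1)^0·-1^4·+1^2 = +1.
(a,b)_7: α=1, u≡2; β=2, v≡1 (mod 7); (2|7)=+1, (1|7)=+1; sign (−1)^0·+1^2·+1^1 = +1.
(a,b)_29: α=2, u≡17; β=3, v≡12 (mod 29); (17|29)=-1, (12|29)=-1; sign (−1)^0·-1^3·-1^2 = -1.
(a,b)_13: α=0, u≡8; β=-4, v≡2 (mod 13); (8|13)=-1, (2|13)=-1; sign (−1)^0·-1^-4·-1^0 = +1.
(a,b)_5: α=3, u≡3; β=4, v≡2 (mod 5); (3|5)=-1, (2|5)=-1; sign (−1)^0·-1^4·-1^3 = -1.
(a,b)_11: α=-2, u≡3; β=0, v≡5 (mod 11); (3|11)=+1, (5|11)=+1; sign (−1)^0·+1^0·+1^-2 = +1.
(a,b)_∞: sgn(665)=+, sgn(58)=+, so +1.
(a,b)_53: α=-4, u≡36; β=-6, v≡32 (mod 53); (36|53)=+1, (32|53)=-1; sign (−1)^0·+1^-6·-1^-4 = +1.
(a,b)_2: α=-2, β=7; u≡1, v≡5 (mod 8); ε(u)ε(v)=0·0, αω(v)=-2·1, βω(u)=7·0; sum ≡ 0  ⇒  +1.
(a,b)_19: α=5, u≡9; β=8, v≡17 (mod 19); (9|19)=+1, (17|19)=+1; sign (−1)^0·+1^8·+1^5 = +1.
Ram(665, 58) = {5, 29}; no ℚ_5-point on the conic.

[5, 29]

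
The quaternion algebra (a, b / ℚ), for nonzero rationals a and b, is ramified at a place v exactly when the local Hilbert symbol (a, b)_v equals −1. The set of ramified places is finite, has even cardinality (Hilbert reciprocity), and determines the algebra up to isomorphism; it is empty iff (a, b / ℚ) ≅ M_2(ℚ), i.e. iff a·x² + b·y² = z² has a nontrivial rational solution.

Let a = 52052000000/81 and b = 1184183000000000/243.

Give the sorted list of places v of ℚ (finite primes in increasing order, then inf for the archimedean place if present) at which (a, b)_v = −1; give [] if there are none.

[2, 3, 5, 7]

Mod squares: a ≡ 77, b ≡ 4290. Check v ∈ {∞, 2, 3, 5, 7, 11, 13}.
v=3: a=3^-4·(≡2), b=3^-5·(≡2) mod 3; (2|3)=-1, (2|3)=-1; (−1)^{-4·-5·1}·(-1)^-5·(-1)^-4 = -1.
v=13: a=13^2·(≡3), b=13^3·(≡8) mod 13; (3|13)=+1, (8|13)=-1; (−1)^{2·3·6}·(+1)^3·(-1)^2 = +1.
v=7: a=7^1·(≡4), b=7^2·(≡5) mod 7; (4|7)=+1, (5|7)=-1; (−1)^{1·2·3}·(+1)^2·(-1)^1 = -1.
v=∞: 77 > 0 and 4290 > 0  ⇒  (a,b)_∞ = +1.
v=11: a=11^1·(≡6), b=11^1·(≡4) mod 11; (6|11)=-1, (4|11)=+1; (−1)^{1·1·5}·(-1)^1·(+1)^1 = +1.
v=5: a=5^6·(≡3), b=5^9·(≡2) mod 5; (3|5)=-1, (2|5)=-1; (−1)^{6·9·2}·(-1)^9·(-1)^6 = -1.
v=2: v_2(a)=8, v_2(b)=9; units ≡ 5, 1 (mod 8); ε·ε+αω+βω = 0·0+8·0+9·1 ≡ 1  ⇒  (a,b)_2 = -1.
Ram(77, 4290) = {2, 3, 5, 7}; no ℚ_2-point on the conic.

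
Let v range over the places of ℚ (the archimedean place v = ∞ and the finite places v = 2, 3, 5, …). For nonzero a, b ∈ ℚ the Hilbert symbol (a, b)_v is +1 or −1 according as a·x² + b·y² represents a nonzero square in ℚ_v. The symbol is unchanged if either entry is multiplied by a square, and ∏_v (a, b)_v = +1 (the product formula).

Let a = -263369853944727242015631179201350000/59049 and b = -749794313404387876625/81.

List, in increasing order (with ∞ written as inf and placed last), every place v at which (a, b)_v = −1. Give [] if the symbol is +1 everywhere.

[11, 13, 23, inf]

Mod squares: a ≡ -697015, b ≡ -642785. Check v ∈ {∞, 2, 3, 5, 7, 11, 13, 19, 23, 29, 31}.
v=29: a=29^5·(≡24), b=29^3·(≡24) mod 29; (24|29)=+1, (24|29)=+1; (−1)^{5·3·14}·(+1)^3·(+1)^5 = +1.
v=∞: -697015 < 0 and -642785 < 0  ⇒  (a,b)_∞ = -1.
v=11: a=11^5·(≡6), b=11^3·(≡7) mod 11; (6|11)=-1, (7|11)=-1; (−1)^{5·3·5}·(-1)^3·(-1)^5 = -1.
v=2: v_2(a)=4, v_2(b)=0; units ≡ 1, 7 (mod 8); ε·ε+αω+βω = 0·1+4·0+0·0 ≡ 0  ⇒  (a,b)_2 = +1.
v=31: a=31^2·(≡10), b=31^1·(≡14) mod 31; (10|31)=+1, (14|31)=+1; (−1)^{2·1·15}·(+1)^1·(+1)^2 = +1.
v=13: a=13^2·(≡11), b=13^1·(≡2) mod 13; (11|13)=-1, (2|13)=-1; (−1)^{2·1·6}·(-1)^1·(-1)^2 = -1.
v=7: a=7^6·(≡6), b=7^4·(≡2) mod 7; (6|7)=-1, (2|7)=+1; (−1)^{6·4·3}·(-1)^4·(+1)^6 = +1.
v=19: a=19^3·(≡17), b=19^2·(≡6) mod 19; (17|19)=+1, (6|19)=+1; (−1)^{3·2·9}·(+1)^2·(+1)^3 = +1.
v=5: a=5^5·(≡2), b=5^3·(≡2) mod 5; (2|5)=-1, (2|5)=-1; (−1)^{5·3·2}·(-1)^3·(-1)^5 = +1.
v=23: a=23^3·(≡1), b=23^2·(≡10) mod 23; (1|23)=+1, (10|23)=-1; (−1)^{3·2·11}·(+1)^2·(-1)^3 = -1.
v=3: a=3^-10·(≡2), b=3^-4·(≡1) mod 3; (2|3)=-1, (1|3)=+1; (−1)^{-10·-4·1}·(-1)^-4·(+1)^-10 = +1.
Ram(-697015, -642785) = {11, 13, 23, ∞}; no ℚ_11-point on the conic.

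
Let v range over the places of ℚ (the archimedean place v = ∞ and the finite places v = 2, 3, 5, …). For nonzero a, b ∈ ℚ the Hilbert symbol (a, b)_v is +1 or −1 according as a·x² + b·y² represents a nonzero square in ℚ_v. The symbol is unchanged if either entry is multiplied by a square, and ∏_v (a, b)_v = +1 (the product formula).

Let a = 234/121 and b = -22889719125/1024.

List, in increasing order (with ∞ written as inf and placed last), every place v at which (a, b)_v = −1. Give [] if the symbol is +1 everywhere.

[2, 3, 7, 13]

(a, b) ≡ (26, -1365) mod (ℚ^×)²; places V = {2, 3, 5, 7, 11, 13, ∞}.
(a,b)_2: α=1, β=-10; u≡5, v≡3 (mod 8); ε(u)ε(v)=0·1, αω(v)=1·1, βω(u)=-10·1; sum ≡ 1  ⇒  -1.
(a,b)_∞: sgn(26)=+, sgn(-1365)=−, so +1.
(a,b)_7: α=0, u≡5; β=3, v≡1 (mod 7); (5|7)=-1, (1|7)=+1; sign (−1)^0·-1^3·+1^0 = -1.
(a,b)_3: α=2, u≡2; β=5, v≡1 (mod 3); (2|3)=-1, (1|3)=+1; sign (−1)^0·-1^5·+1^2 = -1.
(a,b)_11: α=-2, u≡3; β=0, v≡2 (mod 11); (3|11)=+1, (2|11)=-1; sign (−1)^0·+1^0·-1^-2 = +1.
(a,b)_13: α=1, u≡11; β=3, v≡3 (mod 13); (11|13)=-1, (3|13)=+1; sign (−1)^0·-1^3·+1^1 = -1.
(a,b)_5: α=0, u≡4; β=3, v≡3 (mod 5); (4|5)=+1, (3|5)=-1; sign (−1)^0·+1^3·-1^0 = +1.
|Ram(26, -1365)| = 4, even; anisotropic at {2, 3, 7, 13}.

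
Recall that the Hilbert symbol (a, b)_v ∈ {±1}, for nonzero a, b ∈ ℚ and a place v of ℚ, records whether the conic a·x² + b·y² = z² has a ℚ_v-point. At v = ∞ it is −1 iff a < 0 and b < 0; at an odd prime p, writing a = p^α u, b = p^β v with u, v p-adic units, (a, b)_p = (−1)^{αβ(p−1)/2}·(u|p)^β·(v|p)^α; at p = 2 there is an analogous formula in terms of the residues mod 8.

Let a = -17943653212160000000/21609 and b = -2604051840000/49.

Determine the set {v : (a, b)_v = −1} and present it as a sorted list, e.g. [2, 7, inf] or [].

(a, b) ≡ (-41990, -39) mod (ℚ^×)²; places V = {2, 3, 5, 7, 13, 17, 19, ∞}.
(a,b)_∞: sgn(-41990)=−, sgn(-39)=−, so -1.
(a,b)_13: α=1, u≡5; β=1, v≡1 (mod 13); (5|13)=-1, (1|13)=+1; sign (−1)^0·-1^1·+1^1 = -1.
(a,b)_3: α=-2, u≡1; β=1, v≡2 (mod 3); (1|3)=+1, (2|3)=-1; sign (−1)^0·+1^1·-1^-2 = +1.
(a,b)_17: α=3, u≡5; β=2, v≡10 (mod 17); (5|17)=-1, (10|17)=-1; sign (−1)^0·-1^2·-1^3 = -1.
(a,b)_7: α=-4, u≡5; β=-2, v≡5 (mod 7); (5|7)=-1, (5|7)=-1; sign (−1)^0·-1^-2·-1^-4 = +1.
(a,b)_2: α=19, β=10; u≡5, v≡1 (mod 8); ε(u)ε(v)=0·0, αω(v)=19·0, βω(u)=10·1; sum ≡ 0  ⇒  +1.
(a,b)_5: α=7, u≡3; β=4, v≡4 (mod 5); (3|5)=-1, (4|5)=+1; sign (−1)^0·-1^4·+1^7 = +1.
(a,b)_19: α=3, u≡10; β=2, v≡2 (mod 19); (10|19)=-1, (2|19)=-1; sign (−1)^0·-1^2·-1^3 = -1.
(-41990, -39 / ℚ) ramifies at {13, 17, 19, ∞}: a division algebra.

[13, 17, 19, inf]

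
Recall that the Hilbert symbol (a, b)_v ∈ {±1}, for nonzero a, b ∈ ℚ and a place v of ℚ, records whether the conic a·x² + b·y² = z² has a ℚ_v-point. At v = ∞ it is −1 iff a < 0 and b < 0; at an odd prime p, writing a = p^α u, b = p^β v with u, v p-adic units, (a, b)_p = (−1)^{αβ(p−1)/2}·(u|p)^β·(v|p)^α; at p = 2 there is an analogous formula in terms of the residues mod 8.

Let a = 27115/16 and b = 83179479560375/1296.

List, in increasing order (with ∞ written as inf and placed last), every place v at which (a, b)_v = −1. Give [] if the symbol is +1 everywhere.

(a, b) ≡ (27115, 935) mod (ℚ^×)²; places V = {2, 3, 5, 11, 17, 29, ∞}.
(a,b)_3: α=0, u≡1; β=-4, v≡2 (mod 3); (1|3)=+1, (2|3)=-1; sign (−1)^0·+1^-4·-1^0 = +1.
(a,b)_17: α=1, u≡3; β=3, v≡1 (mod 17); (3|17)=-1, (1|17)=+1; sign (−1)^0·-1^3·+1^1 = -1.
(a,b)_5: α=1, u≡3; β=3, v≡3 (mod 5); (3|5)=-1, (3|5)=-1; sign (−1)^0·-1^3·-1^1 = +1.
(a,b)_11: α=1, u≡9; β=5, v≡7 (mod 11); (9|11)=+1, (7|11)=-1; sign (−1)^1·+1^5·-1^1 = +1.
(a,b)_∞: sgn(27115)=+, sgn(935)=+, so +1.
(a,b)_29: α=1, u≡24; β=2, v≡6 (mod 29); (24|29)=+1, (6|29)=+1; sign (−1)^0·+1^2·+1^1 = +1.
(a,b)_2: α=-4, β=-4; u≡3, v≡7 (mod 8); ε(u)ε(v)=1·1, αω(v)=-4·0, βω(u)=-4·1; sum ≡ 1  ⇒  -1.
|Ram(27115, 935)| = 2, even; anisotropic at {2, 17}.

[2, 17]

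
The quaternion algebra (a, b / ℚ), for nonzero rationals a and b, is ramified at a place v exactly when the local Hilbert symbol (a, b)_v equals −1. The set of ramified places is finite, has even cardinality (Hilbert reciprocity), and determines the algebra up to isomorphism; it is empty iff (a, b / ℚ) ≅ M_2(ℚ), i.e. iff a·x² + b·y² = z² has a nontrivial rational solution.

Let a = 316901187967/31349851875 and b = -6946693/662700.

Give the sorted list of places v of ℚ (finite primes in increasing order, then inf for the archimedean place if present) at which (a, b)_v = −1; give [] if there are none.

[13, 19]

(a, b) ≡ (741, -39) mod (ℚ^×)²; places V = {2, 3, 5, 7, 13, 17, 19, 29, 43, 47, ∞}.
(a,b)_7: α=4, u≡3; β=0, v≡3 (mod 7); (3|7)=-1, (3|7)=-1; sign (−1)^0·-1^0·-1^4 = +1.
(a,b)_13: α=1, u≡11; β=1, v≡9 (mod 13); (11|13)=-1, (9|13)=+1; sign (−1)^0·-1^1·+1^1 = -1.
(a,b)_17: α=2, u≡14; β=2, v≡3 (mod 17); (14|17)=-1, (3|17)=-1; sign (−1)^0·-1^2·-1^2 = +1.
(a,b)_5: α=-4, u≡4; β=-2, v≡4 (mod 5); (4|5)=+1, (4|5)=+1; sign (−1)^0·+1^-2·+1^-4 = +1.
(a,b)_43: α=2, u≡23; β=2, v≡1 (mod 43); (23|43)=+1, (1|43)=+1; sign (−1)^0·+1^2·+1^2 = +1.
(a,b)_2: α=0, β=-2; u≡5, v≡1 (mod 8); ε(u)ε(v)=0·0, αω(v)=0·0, βω(u)=-2·1; sum ≡ 0  ⇒  +1.
(a,b)_29: α=-2, u≡13; β=0, v≡15 (mod 29); (13|29)=+1, (15|29)=-1; sign (−1)^0·+1^0·-1^-2 = +1.
(a,b)_19: α=1, u≡1; β=0, v≡8 (mod 19); (1|19)=+1, (8|19)=-1; sign (−1)^0·+1^0·-1^1 = -1.
(a,b)_∞: sgn(741)=+, sgn(-39)=−, so +1.
(a,b)_47: α=-2, u≡17; β=-2, v≡34 (mod 47); (17|47)=+1, (34|47)=+1; sign (−1)^0·+1^-2·+1^-2 = +1.
(a,b)_3: α=-3, u≡1; β=-1, v≡2 (mod 3); (1|3)=+1, (2|3)=-1; sign (−1)^1·+1^-1·-1^-3 = +1.
Ram(741, -39) = {13, 19}; no ℚ_13-point on the conic.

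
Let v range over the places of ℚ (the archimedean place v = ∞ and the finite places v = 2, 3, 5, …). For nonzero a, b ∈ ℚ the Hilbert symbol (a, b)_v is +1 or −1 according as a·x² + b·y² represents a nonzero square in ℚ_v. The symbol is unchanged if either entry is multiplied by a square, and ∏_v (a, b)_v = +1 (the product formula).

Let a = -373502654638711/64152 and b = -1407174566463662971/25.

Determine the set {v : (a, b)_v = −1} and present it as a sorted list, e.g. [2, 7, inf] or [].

(a, b) ≡ (-682, -20539) mod (ℚ^×)²; places V = {2, 3, 5, 11, 13, 19, 23, 31, 47, ∞}.
(a,b)_23: α=2, u≡13; β=3, v≡8 (mod 23); (13|23)=+1, (8|23)=+1; sign (−1)^0·+1^3·+1^2 = +1.
(a,b)_19: α=2, u≡14; β=3, v≡15 (mod 19); (14|19)=-1, (15|19)=-1; sign (−1)^0·-1^3·-1^2 = -1.
(a,b)_∞: sgn(-682)=−, sgn(-20539)=−, so -1.
(a,b)_31: α=1, u≡9; β=2, v≡4 (mod 31); (9|31)=+1, (4|31)=+1; sign (−1)^0·+1^2·+1^1 = +1.
(a,b)_3: α=-6, u≡2; β=0, v≡2 (mod 3); (2|3)=-1, (2|3)=-1; sign (−1)^0·-1^0·-1^-6 = +1.
(a,b)_5: α=0, u≡2; β=-2, v≡4 (mod 5); (2|5)=-1, (4|5)=+1; sign (−1)^0·-1^-2·+1^0 = +1.
(a,b)_2: α=-3, β=0; u≡3, v≡5 (mod 8); ε(u)ε(v)=1·0, αω(v)=-3·1, βω(u)=0·1; sum ≡ 1  ⇒  -1.
(a,b)_47: α=2, u≡29; β=3, v≡41 (mod 47); (29|47)=-1, (41|47)=-1; sign (−1)^0·-1^3·-1^2 = -1.
(a,b)_13: α=4, u≡6; β=2, v≡1 (mod 13); (6|13)=-1, (1|13)=+1; sign (−1)^0·-1^2·+1^4 = +1.
(a,b)_11: α=-1, u≡9; β=0, v≡5 (mod 11); (9|11)=+1, (5|11)=+1; sign (−1)^0·+1^0·+1^-1 = +1.
|Ram(-682, -20539)| = 4, even; anisotropic at {2, 19, 47, ∞}.

[2, 19, 47, inf]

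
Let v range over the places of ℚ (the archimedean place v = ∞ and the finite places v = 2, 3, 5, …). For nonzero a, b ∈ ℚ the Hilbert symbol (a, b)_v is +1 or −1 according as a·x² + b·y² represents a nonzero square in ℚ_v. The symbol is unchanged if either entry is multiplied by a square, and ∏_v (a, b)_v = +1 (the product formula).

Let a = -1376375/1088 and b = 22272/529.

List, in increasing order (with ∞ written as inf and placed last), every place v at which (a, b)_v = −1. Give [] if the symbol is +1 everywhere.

[3, 5, 7, 29]

(a, b) ≡ (-7735, 87) mod (ℚ^×)²; places V = {2, 3, 5, 7, 11, 13, 17, 23, 29, ∞}.
(a,b)_17: α=-1, u≡1; β=0, v≡1 (mod 17); (1|17)=+1, (1|17)=+1; sign (−1)^0·+1^0·+1^-1 = +1.
(a,b)_∞: sgn(-7735)=−, sgn(87)=+, so +1.
(a,b)_29: α=0, u≡17; β=1, v≡2 (mod 29); (17|29)=-1, (2|29)=-1; sign (−1)^0·-1^1·-1^0 = -1.
(a,b)_2: α=-6, β=8; u≡1, v≡7 (mod 8); ε(u)ε(v)=0·1, αω(v)=-6·0, βω(u)=8·0; sum ≡ 0  ⇒  +1.
(a,b)_5: α=3, u≡3; β=0, v≡3 (mod 5); (3|5)=-1, (3|5)=-1; sign (−1)^0·-1^0·-1^3 = -1.
(a,b)_3: α=0, u≡2; β=1, v≡2 (mod 3); (2|3)=-1, (2|3)=-1; sign (−1)^0·-1^1·-1^0 = -1.
(a,b)_23: α=0, u≡2; β=-2, v≡8 (mod 23); (2|23)=+1, (8|23)=+1; sign (−1)^0·+1^-2·+1^0 = +1.
(a,b)_13: α=1, u≡4; β=0, v≡9 (mod 13); (4|13)=+1, (9|13)=+1; sign (−1)^0·+1^0·+1^1 = +1.
(a,b)_11: α=2, u≡1; β=0, v≡8 (mod 11); (1|11)=+1, (8|11)=-1; sign (−1)^0·+1^0·-1^2 = +1.
(a,b)_7: α=1, u≡4; β=0, v≡3 (mod 7); (4|7)=+1, (3|7)=-1; sign (−1)^0·+1^0·-1^1 = -1.
(-7735, 87 / ℚ) ramifies at {3, 5, 7, 29}: a division algebra.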